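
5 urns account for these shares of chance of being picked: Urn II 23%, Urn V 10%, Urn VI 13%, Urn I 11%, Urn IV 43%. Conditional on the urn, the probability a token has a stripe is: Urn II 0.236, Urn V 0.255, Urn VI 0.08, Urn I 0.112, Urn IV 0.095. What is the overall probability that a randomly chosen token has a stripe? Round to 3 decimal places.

Prior × likelihood for each hypothesis:
  Urn II: 0.23 × 0.236 = 0.05428
  Urn V: 0.1 × 0.255 = 0.0255
  Urn VI: 0.13 × 0.08 = 0.0104
  Urn I: 0.11 × 0.112 = 0.01232
  Urn IV: 0.43 × 0.095 = 0.04085
P(striped) = 0.05428 + 0.0255 + 0.0104 + 0.01232 + 0.04085 = 0.14335 → 0.143.

0.143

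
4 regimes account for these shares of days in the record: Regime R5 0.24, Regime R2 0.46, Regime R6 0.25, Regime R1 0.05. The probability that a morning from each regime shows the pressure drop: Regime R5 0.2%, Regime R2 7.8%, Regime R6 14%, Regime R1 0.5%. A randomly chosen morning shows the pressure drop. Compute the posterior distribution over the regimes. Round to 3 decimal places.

Compute prior × likelihood for every hypothesis:
  Regime R5: 0.24 × 0.002 = 0.00048
  Regime R2: 0.46 × 0.078 = 0.03588
  Regime R6: 0.25 × 0.14 = 0.035
  Regime R1: 0.05 × 0.005 = 0.00025
Total = 0.07161.
P(Regime R5 | drop) = 0.00048/0.07161 ≈ 0.007
P(Regime R2 | drop) = 0.03588/0.07161 ≈ 0.501
P(Regime R6 | drop) = 0.035/0.07161 ≈ 0.489
P(Regime R1 | drop) = 0.00025/0.07161 ≈ 0.003

Regime R5 0.007, Regime R2 0.501, Regime R6 0.489, Regime R1 0.003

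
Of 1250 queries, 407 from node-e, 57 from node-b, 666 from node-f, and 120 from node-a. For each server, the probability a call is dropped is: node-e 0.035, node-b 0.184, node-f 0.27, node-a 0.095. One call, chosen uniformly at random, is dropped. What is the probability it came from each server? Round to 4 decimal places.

By Bayes' rule, posterior ∝ prior × likelihood:
  node-e: 0.3256 × 0.035 = 0.011396
  node-b: 0.0456 × 0.184 = 0.0083904
  node-f: 0.5328 × 0.27 = 0.143856
  node-a: 0.096 × 0.095 = 0.00912
Sum = 0.1727624.
P(node-e | dropped) = 0.011396/0.1727624 ≈ 0.0660
P(node-b | dropped) = 0.0083904/0.1727624 ≈ 0.0486
P(node-f | dropped) = 0.143856/0.1727624 ≈ 0.8327
P(node-a | dropped) = 0.00912/0.1727624 ≈ 0.0528
(Check: 0.0660+0.0486+0.8327+0.0528 = 1.0001.)

node-e 0.0660, node-b 0.0486, node-f 0.8327, node-a 0.0528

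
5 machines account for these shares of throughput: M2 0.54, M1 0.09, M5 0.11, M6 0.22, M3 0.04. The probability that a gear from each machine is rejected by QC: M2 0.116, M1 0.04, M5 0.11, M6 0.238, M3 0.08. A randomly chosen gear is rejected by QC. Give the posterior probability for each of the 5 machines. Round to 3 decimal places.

M2 0.468, M1 0.027, M5 0.090, M6 0.391, M3 0.024

Compute prior × likelihood for every hypothesis:
  M2: 0.54 × 0.116 = 0.06264
  M1: 0.09 × 0.04 = 0.0036
  M5: 0.11 × 0.11 = 0.0121
  M6: 0.22 × 0.238 = 0.05236
  M3: 0.04 × 0.08 = 0.0032
Sum = 0.1339.
P(M2 | rejected) = 0.06264/0.1339 ≈ 0.468
P(M1 | rejected) = 0.0036/0.1339 ≈ 0.027
P(M5 | rejected) = 0.0121/0.1339 ≈ 0.090
P(M6 | rejected) = 0.05236/0.1339 ≈ 0.391
P(M3 | rejected) = 0.0032/0.1339 ≈ 0.024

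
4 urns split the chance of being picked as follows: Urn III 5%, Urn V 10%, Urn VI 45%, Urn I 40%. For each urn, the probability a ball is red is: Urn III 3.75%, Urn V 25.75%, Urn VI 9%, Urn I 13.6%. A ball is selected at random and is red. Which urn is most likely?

Urn I

By Bayes' rule, posterior ∝ prior × likelihood:
  Urn III: 0.05 × 0.0375 = 0.001875
  Urn V: 0.1 × 0.2575 = 0.02575
  Urn VI: 0.45 × 0.09 = 0.0405
  Urn I: 0.4 × 0.136 = 0.0544
Sum = 0.122525.
Largest term belongs to Urn I, so Urn I is most probable.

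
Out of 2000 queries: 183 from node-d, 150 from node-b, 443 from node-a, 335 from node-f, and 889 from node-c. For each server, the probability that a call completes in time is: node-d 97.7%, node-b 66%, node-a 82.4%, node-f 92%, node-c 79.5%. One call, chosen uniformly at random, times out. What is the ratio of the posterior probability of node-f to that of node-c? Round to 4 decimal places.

Taking complements, P(timeout | each) = node-d 0.023, node-b 0.34, node-a 0.176, node-f 0.08, node-c 0.205.
Prior × likelihood for each hypothesis:
  node-d: 0.0915 × 0.023 = 0.0021045
  node-b: 0.075 × 0.34 = 0.0255
  node-a: 0.2215 × 0.176 = 0.038984
  node-f: 0.1675 × 0.08 = 0.0134
  node-c: 0.4445 × 0.205 = 0.0911225
Normalizing constant = 0.171111.
The ratio is 0.0134 / 0.0911225 (the normalizer cancels) = 0.1471.

0.1471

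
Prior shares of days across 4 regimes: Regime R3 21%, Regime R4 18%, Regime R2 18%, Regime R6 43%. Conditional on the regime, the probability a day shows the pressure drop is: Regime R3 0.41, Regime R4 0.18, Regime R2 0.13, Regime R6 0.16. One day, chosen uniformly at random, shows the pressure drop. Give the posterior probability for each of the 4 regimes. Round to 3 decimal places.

Regime R3 0.409, Regime R4 0.154, Regime R2 0.111, Regime R6 0.327

By Bayes' rule, posterior ∝ prior × likelihood:
  Regime R3: 0.21 × 0.41 = 0.0861
  Regime R4: 0.18 × 0.18 = 0.0324
  Regime R2: 0.18 × 0.13 = 0.0234
  Regime R6: 0.43 × 0.16 = 0.0688
Normalizing constant = 0.2107.
P(Regime R3 | drop) = 0.0861/0.2107 ≈ 0.409
P(Regime R4 | drop) = 0.0324/0.2107 ≈ 0.154
P(Regime R2 | drop) = 0.0234/0.2107 ≈ 0.111
P(Regime R6 | drop) = 0.0688/0.2107 ≈ 0.327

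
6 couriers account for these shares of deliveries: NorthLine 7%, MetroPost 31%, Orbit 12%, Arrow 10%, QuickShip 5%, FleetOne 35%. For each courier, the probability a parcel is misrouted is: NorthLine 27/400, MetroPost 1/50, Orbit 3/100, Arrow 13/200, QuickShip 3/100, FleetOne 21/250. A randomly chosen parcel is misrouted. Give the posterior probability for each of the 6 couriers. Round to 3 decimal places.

Prior × likelihood for each hypothesis:
  NorthLine: 0.07 × 0.0675 = 0.004725
  MetroPost: 0.31 × 0.02 = 0.0062
  Orbit: 0.12 × 0.03 = 0.0036
  Arrow: 0.1 × 0.065 = 0.0065
  QuickShip: 0.05 × 0.03 = 0.0015
  FleetOne: 0.35 × 0.084 = 0.0294
Normalizing constant = 0.051925.
P(NorthLine | misrouted) = 0.004725/0.051925 ≈ 0.091
P(MetroPost | misrouted) = 0.0062/0.051925 ≈ 0.119
P(Orbit | misrouted) = 0.0036/0.051925 ≈ 0.069
P(Arrow | misrouted) = 0.0065/0.051925 ≈ 0.125
P(QuickShip | misrouted) = 0.0015/0.051925 ≈ 0.029
P(FleetOne | misrouted) = 0.0294/0.051925 ≈ 0.566

NorthLine 0.091, MetroPost 0.119, Orbit 0.069, Arrow 0.125, QuickShip 0.029, FleetOne 0.566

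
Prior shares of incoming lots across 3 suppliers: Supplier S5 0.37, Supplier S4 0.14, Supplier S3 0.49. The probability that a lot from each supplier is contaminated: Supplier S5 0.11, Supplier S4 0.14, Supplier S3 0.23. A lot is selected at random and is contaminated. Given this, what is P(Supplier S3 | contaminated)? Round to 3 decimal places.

Unnormalized posteriors (prior × likelihood):
  Supplier S5: 0.37 × 0.11 = 0.0407
  Supplier S4: 0.14 × 0.14 = 0.0196
  Supplier S3: 0.49 × 0.23 = 0.1127
Total = 0.173.
P(Supplier S3 | evidence) = 0.1127 / 0.173 ≈ 0.651.

0.651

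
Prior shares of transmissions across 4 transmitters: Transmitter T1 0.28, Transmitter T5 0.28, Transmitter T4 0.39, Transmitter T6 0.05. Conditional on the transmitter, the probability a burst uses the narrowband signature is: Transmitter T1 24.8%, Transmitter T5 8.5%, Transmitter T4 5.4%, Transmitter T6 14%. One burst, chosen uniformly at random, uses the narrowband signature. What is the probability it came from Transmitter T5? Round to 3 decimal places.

Compute prior × likelihood for every hypothesis:
  Transmitter T1: 0.28 × 0.248 = 0.06944
  Transmitter T5: 0.28 × 0.085 = 0.0238
  Transmitter T4: 0.39 × 0.054 = 0.02106
  Transmitter T6: 0.05 × 0.14 = 0.007
Sum = 0.1213.
P(Transmitter T5 | evidence) = 0.0238 / 0.1213 ≈ 0.196.

0.196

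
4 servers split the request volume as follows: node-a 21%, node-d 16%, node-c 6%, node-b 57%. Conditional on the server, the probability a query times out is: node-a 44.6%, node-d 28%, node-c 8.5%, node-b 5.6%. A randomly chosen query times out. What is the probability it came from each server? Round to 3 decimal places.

node-a 0.534, node-d 0.255, node-c 0.029, node-b 0.182

Unnormalized posteriors (prior × likelihood):
  node-a: 0.21 × 0.446 = 0.09366
  node-d: 0.16 × 0.28 = 0.0448
  node-c: 0.06 × 0.085 = 0.0051
  node-b: 0.57 × 0.056 = 0.03192
Sum = 0.17548.
P(node-a | timeout) = 0.09366/0.17548 ≈ 0.534
P(node-d | timeout) = 0.0448/0.17548 ≈ 0.255
P(node-c | timeout) = 0.0051/0.17548 ≈ 0.029
P(node-b | timeout) = 0.03192/0.17548 ≈ 0.182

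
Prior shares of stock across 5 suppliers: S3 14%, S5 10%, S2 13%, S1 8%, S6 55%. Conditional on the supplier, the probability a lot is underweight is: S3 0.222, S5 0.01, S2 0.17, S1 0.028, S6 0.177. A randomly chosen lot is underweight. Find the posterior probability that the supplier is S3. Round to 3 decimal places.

By Bayes' rule, posterior ∝ prior × likelihood:
  S3: 0.14 × 0.222 = 0.03108
  S5: 0.1 × 0.01 = 0.001
  S2: 0.13 × 0.17 = 0.0221
  S1: 0.08 × 0.028 = 0.00224
  S6: 0.55 × 0.177 = 0.09735
Total = 0.15377.
P(S3 | evidence) = 0.03108 / 0.15377 ≈ 0.202.

0.202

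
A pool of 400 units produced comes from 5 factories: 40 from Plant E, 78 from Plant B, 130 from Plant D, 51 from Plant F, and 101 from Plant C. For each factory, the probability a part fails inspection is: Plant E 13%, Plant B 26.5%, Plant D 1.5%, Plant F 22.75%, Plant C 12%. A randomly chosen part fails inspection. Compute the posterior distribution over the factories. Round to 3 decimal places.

Plant E 0.101, Plant B 0.401, Plant D 0.038, Plant F 0.225, Plant C 0.235

Prior × likelihood for each hypothesis:
  Plant E: 0.1 × 0.13 = 0.013
  Plant B: 0.195 × 0.265 = 0.051675
  Plant D: 0.325 × 0.015 = 0.004875
  Plant F: 0.1275 × 0.2275 = 0.02900625
  Plant C: 0.2525 × 0.12 = 0.0303
Sum = 0.12885625.
P(Plant E | nonconforming) = 0.013/0.12885625 ≈ 0.101
P(Plant B | nonconforming) = 0.051675/0.12885625 ≈ 0.401
P(Plant D | nonconforming) = 0.004875/0.12885625 ≈ 0.038
P(Plant F | nonconforming) = 0.02900625/0.12885625 ≈ 0.225
P(Plant C | nonconforming) = 0.0303/0.12885625 ≈ 0.235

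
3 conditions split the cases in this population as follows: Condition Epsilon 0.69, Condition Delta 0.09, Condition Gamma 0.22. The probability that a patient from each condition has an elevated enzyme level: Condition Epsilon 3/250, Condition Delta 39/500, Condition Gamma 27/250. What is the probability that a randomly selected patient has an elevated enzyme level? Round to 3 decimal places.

By Bayes' rule, posterior ∝ prior × likelihood:
  Condition Epsilon: 0.69 × 0.012 = 0.00828
  Condition Delta: 0.09 × 0.078 = 0.00702
  Condition Gamma: 0.22 × 0.108 = 0.02376
P(elevated) = 0.00828 + 0.00702 + 0.02376 = 0.03906 → 0.039.

0.039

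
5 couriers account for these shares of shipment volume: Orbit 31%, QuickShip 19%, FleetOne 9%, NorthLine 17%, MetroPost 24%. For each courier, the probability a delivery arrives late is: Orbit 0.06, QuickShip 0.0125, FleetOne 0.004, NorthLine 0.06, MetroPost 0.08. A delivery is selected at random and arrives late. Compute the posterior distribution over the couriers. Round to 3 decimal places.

Orbit 0.367, QuickShip 0.047, FleetOne 0.007, NorthLine 0.201, MetroPost 0.378

Unnormalized posteriors (prior × likelihood):
  Orbit: 0.31 × 0.06 = 0.0186
  QuickShip: 0.19 × 0.0125 = 0.002375
  FleetOne: 0.09 × 0.004 = 0.00036
  NorthLine: 0.17 × 0.06 = 0.0102
  MetroPost: 0.24 × 0.08 = 0.0192
Normalizing constant = 0.050735.
P(Orbit | late) = 0.0186/0.050735 ≈ 0.367
P(QuickShip | late) = 0.002375/0.050735 ≈ 0.047
P(FleetOne | late) = 0.00036/0.050735 ≈ 0.007
P(NorthLine | late) = 0.0102/0.050735 ≈ 0.201
P(MetroPost | late) = 0.0192/0.050735 ≈ 0.378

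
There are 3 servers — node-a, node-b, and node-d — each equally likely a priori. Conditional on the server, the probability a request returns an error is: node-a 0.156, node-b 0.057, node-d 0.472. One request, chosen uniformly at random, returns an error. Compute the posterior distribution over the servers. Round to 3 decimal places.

Since the prior is uniform, the posterior is proportional to the likelihood:
  node-a: 0.156
  node-b: 0.057
  node-d: 0.472
Total = 0.685.
P(node-a | error) = 0.156/0.685 ≈ 0.228
P(node-b | error) = 0.057/0.685 ≈ 0.083
P(node-d | error) = 0.472/0.685 ≈ 0.689

node-a 0.228, node-b 0.083, node-d 0.689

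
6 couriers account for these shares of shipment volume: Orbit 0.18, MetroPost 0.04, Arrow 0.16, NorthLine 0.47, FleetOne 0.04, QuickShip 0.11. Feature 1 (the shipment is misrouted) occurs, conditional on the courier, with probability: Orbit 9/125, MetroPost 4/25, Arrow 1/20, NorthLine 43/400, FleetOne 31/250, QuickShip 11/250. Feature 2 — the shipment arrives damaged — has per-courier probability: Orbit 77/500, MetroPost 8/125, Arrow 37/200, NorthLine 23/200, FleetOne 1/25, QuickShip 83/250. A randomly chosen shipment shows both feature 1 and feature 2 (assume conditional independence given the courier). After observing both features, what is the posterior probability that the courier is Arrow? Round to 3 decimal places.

Unnormalized posteriors (prior × likelihood):
  Orbit: 0.18 × 0.072 × 0.154 = 0.00199584
  MetroPost: 0.04 × 0.16 × 0.064 = 0.0004096
  Arrow: 0.16 × 0.05 × 0.185 = 0.00148
  NorthLine: 0.47 × 0.1075 × 0.115 = 0.005810375
  FleetOne: 0.04 × 0.124 × 0.04 = 0.0001984
  QuickShip: 0.11 × 0.044 × 0.332 = 0.00160688
Normalizing constant = 0.011501095.
P(Arrow | evidence) = 0.00148 / 0.011501095 ≈ 0.129.

0.129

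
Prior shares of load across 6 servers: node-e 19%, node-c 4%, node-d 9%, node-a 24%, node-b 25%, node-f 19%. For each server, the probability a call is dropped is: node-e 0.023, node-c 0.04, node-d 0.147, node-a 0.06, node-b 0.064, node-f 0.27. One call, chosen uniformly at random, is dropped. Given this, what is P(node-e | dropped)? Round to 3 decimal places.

Compute prior × likelihood for every hypothesis:
  node-e: 0.19 × 0.023 = 0.00437
  node-c: 0.04 × 0.04 = 0.0016
  node-d: 0.09 × 0.147 = 0.01323
  node-a: 0.24 × 0.06 = 0.0144
  node-b: 0.25 × 0.064 = 0.016
  node-f: 0.19 × 0.27 = 0.0513
Total = 0.1009.
P(node-e | evidence) = 0.00437 / 0.1009 ≈ 0.043.

0.043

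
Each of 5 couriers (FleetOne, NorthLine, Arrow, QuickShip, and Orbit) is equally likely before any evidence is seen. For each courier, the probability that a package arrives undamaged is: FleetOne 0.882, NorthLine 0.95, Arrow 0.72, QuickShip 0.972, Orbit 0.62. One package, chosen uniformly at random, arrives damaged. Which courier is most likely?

Orbit

Taking complements, P(damaged | each) = FleetOne 0.118, NorthLine 0.05, Arrow 0.28, QuickShip 0.028, Orbit 0.38.
With a uniform prior (1/5 each), posterior ∝ likelihood:
  FleetOne: 0.118
  NorthLine: 0.05
  Arrow: 0.28
  QuickShip: 0.028
  Orbit: 0.38
Normalizing constant = 0.856.
Largest term belongs to Orbit, so Orbit is most probable.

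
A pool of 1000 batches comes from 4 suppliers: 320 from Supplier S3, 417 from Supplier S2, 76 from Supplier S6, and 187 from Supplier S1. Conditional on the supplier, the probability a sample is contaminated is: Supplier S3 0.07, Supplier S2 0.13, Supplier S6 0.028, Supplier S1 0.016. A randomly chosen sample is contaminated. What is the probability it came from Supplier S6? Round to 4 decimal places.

Unnormalized posteriors (prior × likelihood):
  Supplier S3: 0.32 × 0.07 = 0.0224
  Supplier S2: 0.417 × 0.13 = 0.05421
  Supplier S6: 0.076 × 0.028 = 0.002128
  Supplier S1: 0.187 × 0.016 = 0.002992
Sum = 0.08173.
P(Supplier S6 | evidence) = 0.002128 / 0.08173 ≈ 0.0260.

0.0260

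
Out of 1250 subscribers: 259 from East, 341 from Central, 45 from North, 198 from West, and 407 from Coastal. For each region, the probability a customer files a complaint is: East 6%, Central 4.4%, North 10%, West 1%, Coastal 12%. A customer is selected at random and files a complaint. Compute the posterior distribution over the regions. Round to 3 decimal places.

East 0.181, Central 0.175, North 0.052, West 0.023, Coastal 0.569

Prior × likelihood for each hypothesis:
  East: 0.2072 × 0.06 = 0.012432
  Central: 0.2728 × 0.044 = 0.0120032
  North: 0.036 × 0.1 = 0.0036
  West: 0.1584 × 0.01 = 0.001584
  Coastal: 0.3256 × 0.12 = 0.039072
Normalizing constant = 0.0686912.
P(East | complaint) = 0.012432/0.0686912 ≈ 0.181
P(Central | complaint) = 0.0120032/0.0686912 ≈ 0.175
P(North | complaint) = 0.0036/0.0686912 ≈ 0.052
P(West | complaint) = 0.001584/0.0686912 ≈ 0.023
P(Coastal | complaint) = 0.039072/0.0686912 ≈ 0.569
(Check: 0.181+0.175+0.052+0.023+0.569 = 1.000.)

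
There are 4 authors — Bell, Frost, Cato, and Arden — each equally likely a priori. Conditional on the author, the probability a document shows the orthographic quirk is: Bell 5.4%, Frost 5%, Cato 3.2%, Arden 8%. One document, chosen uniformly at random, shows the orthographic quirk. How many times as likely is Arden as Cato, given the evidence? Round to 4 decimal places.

2.5000

Since the prior is uniform, the posterior is proportional to the likelihood:
  Bell: 0.054
  Frost: 0.05
  Cato: 0.032
  Arden: 0.08
Total = 0.216.
The ratio is 0.08 / 0.032 (the normalizer cancels) = 2.5000.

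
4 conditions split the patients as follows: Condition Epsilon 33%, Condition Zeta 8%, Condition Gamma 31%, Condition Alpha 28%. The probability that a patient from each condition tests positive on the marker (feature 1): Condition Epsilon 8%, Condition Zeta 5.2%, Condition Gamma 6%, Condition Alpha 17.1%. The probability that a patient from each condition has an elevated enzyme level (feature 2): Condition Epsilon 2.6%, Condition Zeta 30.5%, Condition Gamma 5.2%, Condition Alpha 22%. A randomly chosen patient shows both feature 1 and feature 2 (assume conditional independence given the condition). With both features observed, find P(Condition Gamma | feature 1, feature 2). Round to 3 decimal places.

By Bayes' rule, posterior ∝ prior × likelihood:
  Condition Epsilon: 0.33 × 0.08 × 0.026 = 0.0006864
  Condition Zeta: 0.08 × 0.052 × 0.305 = 0.0012688
  Condition Gamma: 0.31 × 0.06 × 0.052 = 0.0009672
  Condition Alpha: 0.28 × 0.171 × 0.22 = 0.0105336
Sum = 0.013456.
P(Condition Gamma | evidence) = 0.0009672 / 0.013456 ≈ 0.072.

0.072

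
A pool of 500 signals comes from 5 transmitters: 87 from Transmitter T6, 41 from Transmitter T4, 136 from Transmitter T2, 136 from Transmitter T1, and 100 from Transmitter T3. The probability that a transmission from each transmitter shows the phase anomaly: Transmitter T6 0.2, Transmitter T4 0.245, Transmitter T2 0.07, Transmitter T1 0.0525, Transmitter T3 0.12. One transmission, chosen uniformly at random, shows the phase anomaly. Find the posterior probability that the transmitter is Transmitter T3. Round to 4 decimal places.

Compute prior × likelihood for every hypothesis:
  Transmitter T6: 0.174 × 0.2 = 0.0348
  Transmitter T4: 0.082 × 0.245 = 0.02009
  Transmitter T2: 0.272 × 0.07 = 0.01904
  Transmitter T1: 0.272 × 0.0525 = 0.01428
  Transmitter T3: 0.2 × 0.12 = 0.024
Sum = 0.11221.
P(Transmitter T3 | evidence) = 0.024 / 0.11221 ≈ 0.2139.

0.2139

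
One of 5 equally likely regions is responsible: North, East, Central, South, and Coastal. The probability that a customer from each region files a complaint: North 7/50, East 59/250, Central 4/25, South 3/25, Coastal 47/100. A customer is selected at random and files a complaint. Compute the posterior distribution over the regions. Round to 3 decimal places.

With a uniform prior (1/5 each), posterior ∝ likelihood:
  North: 0.14
  East: 0.236
  Central: 0.16
  South: 0.12
  Coastal: 0.47
Normalizing constant = 1.126.
P(North | complaint) = 0.14/1.126 ≈ 0.124
P(East | complaint) = 0.236/1.126 ≈ 0.210
P(Central | complaint) = 0.16/1.126 ≈ 0.142
P(South | complaint) = 0.12/1.126 ≈ 0.107
P(Coastal | complaint) = 0.47/1.126 ≈ 0.417

North 0.124, East 0.210, Central 0.142, South 0.107, Coastal 0.417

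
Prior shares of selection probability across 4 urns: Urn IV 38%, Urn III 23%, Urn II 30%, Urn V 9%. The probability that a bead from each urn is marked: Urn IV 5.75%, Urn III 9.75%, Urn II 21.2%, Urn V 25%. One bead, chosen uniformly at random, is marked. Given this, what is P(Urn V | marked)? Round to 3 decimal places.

0.173

Compute prior × likelihood for every hypothesis:
  Urn IV: 0.38 × 0.0575 = 0.02185
  Urn III: 0.23 × 0.0975 = 0.022425
  Urn II: 0.3 × 0.212 = 0.0636
  Urn V: 0.09 × 0.25 = 0.0225
Normalizing constant = 0.130375.
P(Urn V | evidence) = 0.0225 / 0.130375 ≈ 0.173.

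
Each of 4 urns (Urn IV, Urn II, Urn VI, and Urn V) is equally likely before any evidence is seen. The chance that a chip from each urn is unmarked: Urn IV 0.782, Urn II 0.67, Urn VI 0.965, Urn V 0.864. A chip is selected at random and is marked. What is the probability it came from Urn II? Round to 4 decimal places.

0.4590

Taking complements, P(marked | each) = Urn IV 0.218, Urn II 0.33, Urn VI 0.035, Urn V 0.136.
Since the prior is uniform, the posterior is proportional to the likelihood:
  Urn IV: 0.218
  Urn II: 0.33
  Urn VI: 0.035
  Urn V: 0.136
Total = 0.719.
P(Urn II | evidence) = 0.33 / 0.719 ≈ 0.4590.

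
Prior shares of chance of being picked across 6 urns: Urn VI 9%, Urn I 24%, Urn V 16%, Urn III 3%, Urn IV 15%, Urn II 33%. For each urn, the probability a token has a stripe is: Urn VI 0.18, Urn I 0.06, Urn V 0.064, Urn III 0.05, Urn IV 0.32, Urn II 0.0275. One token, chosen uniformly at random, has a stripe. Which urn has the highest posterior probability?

Unnormalized posteriors (prior × likelihood):
  Urn VI: 0.09 × 0.18 = 0.0162
  Urn I: 0.24 × 0.06 = 0.0144
  Urn V: 0.16 × 0.064 = 0.01024
  Urn III: 0.03 × 0.05 = 0.0015
  Urn IV: 0.15 × 0.32 = 0.048
  Urn II: 0.33 × 0.0275 = 0.009075
Total = 0.099415.
Largest term belongs to Urn IV, so Urn IV is most probable.

Urn IV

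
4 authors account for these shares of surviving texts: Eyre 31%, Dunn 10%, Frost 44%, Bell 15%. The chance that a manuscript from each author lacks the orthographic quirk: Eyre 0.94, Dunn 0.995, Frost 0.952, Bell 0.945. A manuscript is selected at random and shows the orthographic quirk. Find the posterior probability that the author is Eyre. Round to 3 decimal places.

Taking complements, P(quirk | each) = Eyre 0.06, Dunn 0.005, Frost 0.048, Bell 0.055.
By Bayes' rule, posterior ∝ prior × likelihood:
  Eyre: 0.31 × 0.06 = 0.0186
  Dunn: 0.1 × 0.005 = 0.0005
  Frost: 0.44 × 0.048 = 0.02112
  Bell: 0.15 × 0.055 = 0.00825
Sum = 0.04847.
P(Eyre | evidence) = 0.0186 / 0.04847 ≈ 0.384.

0.384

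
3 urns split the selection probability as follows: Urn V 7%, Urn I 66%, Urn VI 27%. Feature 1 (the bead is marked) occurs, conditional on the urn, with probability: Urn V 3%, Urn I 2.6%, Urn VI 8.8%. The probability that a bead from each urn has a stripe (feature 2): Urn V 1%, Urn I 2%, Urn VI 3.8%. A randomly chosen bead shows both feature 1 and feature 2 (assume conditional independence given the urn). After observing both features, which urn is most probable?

Prior × likelihood for each hypothesis:
  Urn V: 0.07 × 0.03 × 0.01 = 0.000021
  Urn I: 0.66 × 0.026 × 0.02 = 0.0003432
  Urn VI: 0.27 × 0.088 × 0.038 = 0.00090288
Total = 0.00126708.
Largest term belongs to Urn VI, so Urn VI is most probable.

Urn VI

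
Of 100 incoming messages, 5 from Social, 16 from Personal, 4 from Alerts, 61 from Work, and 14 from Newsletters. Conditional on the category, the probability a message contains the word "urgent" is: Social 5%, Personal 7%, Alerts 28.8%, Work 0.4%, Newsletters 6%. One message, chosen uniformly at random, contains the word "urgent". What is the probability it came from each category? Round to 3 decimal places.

Social 0.069, Personal 0.311, Alerts 0.319, Work 0.068, Newsletters 0.233

Compute prior × likelihood for every hypothesis:
  Social: 0.05 × 0.05 = 0.0025
  Personal: 0.16 × 0.07 = 0.0112
  Alerts: 0.04 × 0.288 = 0.01152
  Work: 0.61 × 0.004 = 0.00244
  Newsletters: 0.14 × 0.06 = 0.0084
Sum = 0.03606.
P(Social | urgent-flag) = 0.0025/0.03606 ≈ 0.069
P(Personal | urgent-flag) = 0.0112/0.03606 ≈ 0.311
P(Alerts | urgent-flag) = 0.01152/0.03606 ≈ 0.319
P(Work | urgent-flag) = 0.00244/0.03606 ≈ 0.068
P(Newsletters | urgent-flag) = 0.0084/0.03606 ≈ 0.233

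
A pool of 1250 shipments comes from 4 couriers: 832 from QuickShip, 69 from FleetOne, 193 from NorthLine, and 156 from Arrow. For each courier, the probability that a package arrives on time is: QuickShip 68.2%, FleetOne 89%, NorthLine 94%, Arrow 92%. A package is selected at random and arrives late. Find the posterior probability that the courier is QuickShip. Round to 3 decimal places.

0.893

Taking complements, P(late | each) = QuickShip 0.318, FleetOne 0.11, NorthLine 0.06, Arrow 0.08.
Prior × likelihood for each hypothesis:
  QuickShip: 0.6656 × 0.318 = 0.2116608
  FleetOne: 0.0552 × 0.11 = 0.006072
  NorthLine: 0.1544 × 0.06 = 0.009264
  Arrow: 0.1248 × 0.08 = 0.009984
Sum = 0.2369808.
P(QuickShip | evidence) = 0.2116608 / 0.2369808 ≈ 0.893.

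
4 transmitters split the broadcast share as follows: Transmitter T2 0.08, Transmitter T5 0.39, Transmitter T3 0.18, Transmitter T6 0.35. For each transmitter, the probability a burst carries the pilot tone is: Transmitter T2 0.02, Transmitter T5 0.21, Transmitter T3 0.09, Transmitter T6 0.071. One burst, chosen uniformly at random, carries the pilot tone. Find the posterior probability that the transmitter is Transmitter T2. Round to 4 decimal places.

Unnormalized posteriors (prior × likelihood):
  Transmitter T2: 0.08 × 0.02 = 0.0016
  Transmitter T5: 0.39 × 0.21 = 0.0819
  Transmitter T3: 0.18 × 0.09 = 0.0162
  Transmitter T6: 0.35 × 0.071 = 0.02485
Total = 0.12455.
P(Transmitter T2 | evidence) = 0.0016 / 0.12455 ≈ 0.0128.

0.0128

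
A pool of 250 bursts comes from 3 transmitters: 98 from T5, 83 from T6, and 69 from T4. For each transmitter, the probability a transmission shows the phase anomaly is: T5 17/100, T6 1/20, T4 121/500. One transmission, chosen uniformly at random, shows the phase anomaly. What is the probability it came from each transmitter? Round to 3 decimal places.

T5 0.444, T6 0.111, T4 0.445

Unnormalized posteriors (prior × likelihood):
  T5: 0.392 × 0.17 = 0.06664
  T6: 0.332 × 0.05 = 0.0166
  T4: 0.276 × 0.242 = 0.066792
Normalizing constant = 0.150032.
P(T5 | anomaly) = 0.06664/0.150032 ≈ 0.444
P(T6 | anomaly) = 0.0166/0.150032 ≈ 0.111
P(T4 | anomaly) = 0.066792/0.150032 ≈ 0.445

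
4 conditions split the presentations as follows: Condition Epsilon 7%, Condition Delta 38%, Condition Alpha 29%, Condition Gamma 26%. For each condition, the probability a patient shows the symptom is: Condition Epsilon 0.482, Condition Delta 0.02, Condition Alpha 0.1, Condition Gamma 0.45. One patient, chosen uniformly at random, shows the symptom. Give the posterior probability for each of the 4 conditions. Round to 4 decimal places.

Condition Epsilon 0.1801, Condition Delta 0.0406, Condition Alpha 0.1548, Condition Gamma 0.6245

By Bayes' rule, posterior ∝ prior × likelihood:
  Condition Epsilon: 0.07 × 0.482 = 0.03374
  Condition Delta: 0.38 × 0.02 = 0.0076
  Condition Alpha: 0.29 × 0.1 = 0.029
  Condition Gamma: 0.26 × 0.45 = 0.117
Sum = 0.18734.
P(Condition Epsilon | symptomatic) = 0.03374/0.18734 ≈ 0.1801
P(Condition Delta | symptomatic) = 0.0076/0.18734 ≈ 0.0406
P(Condition Alpha | symptomatic) = 0.029/0.18734 ≈ 0.1548
P(Condition Gamma | symptomatic) = 0.117/0.18734 ≈ 0.6245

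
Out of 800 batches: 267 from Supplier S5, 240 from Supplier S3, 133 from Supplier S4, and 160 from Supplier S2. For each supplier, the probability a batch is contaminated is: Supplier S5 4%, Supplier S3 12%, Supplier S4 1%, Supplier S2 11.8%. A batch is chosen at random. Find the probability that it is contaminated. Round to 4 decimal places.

Compute prior × likelihood for every hypothesis:
  Supplier S5: 0.33375 × 0.04 = 0.01335
  Supplier S3: 0.3 × 0.12 = 0.036
  Supplier S4: 0.16625 × 0.01 = 0.0016625
  Supplier S2: 0.2 × 0.118 = 0.0236
P(contaminated) = 0.01335 + 0.036 + 0.0016625 + 0.0236 = 0.0746125 → 0.0746.

0.0746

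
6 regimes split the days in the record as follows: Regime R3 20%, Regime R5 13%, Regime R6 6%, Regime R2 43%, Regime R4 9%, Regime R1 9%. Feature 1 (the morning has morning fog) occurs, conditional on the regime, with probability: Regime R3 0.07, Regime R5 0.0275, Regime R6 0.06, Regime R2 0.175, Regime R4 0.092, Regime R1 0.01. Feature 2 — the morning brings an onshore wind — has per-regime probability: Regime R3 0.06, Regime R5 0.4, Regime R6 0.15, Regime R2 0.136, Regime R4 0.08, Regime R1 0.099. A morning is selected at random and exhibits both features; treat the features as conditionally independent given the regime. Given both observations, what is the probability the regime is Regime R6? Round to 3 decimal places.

0.039

Unnormalized posteriors (prior × likelihood):
  Regime R3: 0.2 × 0.07 × 0.06 = 0.00084
  Regime R5: 0.13 × 0.0275 × 0.4 = 0.00143
  Regime R6: 0.06 × 0.06 × 0.15 = 0.00054
  Regime R2: 0.43 × 0.175 × 0.136 = 0.010234
  Regime R4: 0.09 × 0.092 × 0.08 = 0.0006624
  Regime R1: 0.09 × 0.01 × 0.099 = 0.0000891
Sum = 0.0137955.
P(Regime R6 | evidence) = 0.00054 / 0.0137955 ≈ 0.039.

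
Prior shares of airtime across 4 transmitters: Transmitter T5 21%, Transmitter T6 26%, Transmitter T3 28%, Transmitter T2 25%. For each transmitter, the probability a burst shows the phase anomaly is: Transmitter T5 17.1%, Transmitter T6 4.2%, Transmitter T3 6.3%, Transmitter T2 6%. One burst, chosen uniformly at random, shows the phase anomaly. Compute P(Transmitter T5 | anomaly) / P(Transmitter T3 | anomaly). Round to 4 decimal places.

2.0357

By Bayes' rule, posterior ∝ prior × likelihood:
  Transmitter T5: 0.21 × 0.171 = 0.03591
  Transmitter T6: 0.26 × 0.042 = 0.01092
  Transmitter T3: 0.28 × 0.063 = 0.01764
  Transmitter T2: 0.25 × 0.06 = 0.015
Sum = 0.07947.
The ratio is 0.03591 / 0.01764 (the normalizer cancels) = 2.0357.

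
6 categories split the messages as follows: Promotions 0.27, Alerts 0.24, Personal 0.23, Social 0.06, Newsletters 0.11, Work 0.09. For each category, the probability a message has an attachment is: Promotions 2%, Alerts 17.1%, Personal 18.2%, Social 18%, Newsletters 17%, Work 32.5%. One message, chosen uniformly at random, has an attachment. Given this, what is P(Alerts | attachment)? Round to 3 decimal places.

Compute prior × likelihood for every hypothesis:
  Promotions: 0.27 × 0.02 = 0.0054
  Alerts: 0.24 × 0.171 = 0.04104
  Personal: 0.23 × 0.182 = 0.04186
  Social: 0.06 × 0.18 = 0.0108
  Newsletters: 0.11 × 0.17 = 0.0187
  Work: 0.09 × 0.325 = 0.02925
Sum = 0.14705.
P(Alerts | evidence) = 0.04104 / 0.14705 ≈ 0.279.

0.279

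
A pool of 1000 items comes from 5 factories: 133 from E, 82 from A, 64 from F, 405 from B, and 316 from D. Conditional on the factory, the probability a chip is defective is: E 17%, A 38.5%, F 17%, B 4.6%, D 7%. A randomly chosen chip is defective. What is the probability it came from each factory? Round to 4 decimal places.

E 0.2137, A 0.2984, F 0.1028, B 0.1761, D 0.2091

Compute prior × likelihood for every hypothesis:
  E: 0.133 × 0.17 = 0.02261
  A: 0.082 × 0.385 = 0.03157
  F: 0.064 × 0.17 = 0.01088
  B: 0.405 × 0.046 = 0.01863
  D: 0.316 × 0.07 = 0.02212
Total = 0.10581.
P(E | defective) = 0.02261/0.10581 ≈ 0.2137
P(A | defective) = 0.03157/0.10581 ≈ 0.2984
P(F | defective) = 0.01088/0.10581 ≈ 0.1028
P(B | defective) = 0.01863/0.10581 ≈ 0.1761
P(D | defective) = 0.02212/0.10581 ≈ 0.2091
(Check: 0.2137+0.2984+0.1028+0.1761+0.2091 = 1.0001.)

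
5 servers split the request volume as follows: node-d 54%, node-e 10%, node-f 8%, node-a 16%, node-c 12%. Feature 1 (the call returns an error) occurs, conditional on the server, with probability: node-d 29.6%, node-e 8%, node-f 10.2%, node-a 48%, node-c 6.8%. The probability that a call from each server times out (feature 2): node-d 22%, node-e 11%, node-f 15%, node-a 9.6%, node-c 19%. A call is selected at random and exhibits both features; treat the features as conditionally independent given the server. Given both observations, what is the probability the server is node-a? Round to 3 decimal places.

By Bayes' rule, posterior ∝ prior × likelihood:
  node-d: 0.54 × 0.296 × 0.22 = 0.0351648
  node-e: 0.1 × 0.08 × 0.11 = 0.00088
  node-f: 0.08 × 0.102 × 0.15 = 0.001224
  node-a: 0.16 × 0.48 × 0.096 = 0.0073728
  node-c: 0.12 × 0.068 × 0.19 = 0.0015504
Sum = 0.046192.
P(node-a | evidence) = 0.0073728 / 0.046192 ≈ 0.160.

0.160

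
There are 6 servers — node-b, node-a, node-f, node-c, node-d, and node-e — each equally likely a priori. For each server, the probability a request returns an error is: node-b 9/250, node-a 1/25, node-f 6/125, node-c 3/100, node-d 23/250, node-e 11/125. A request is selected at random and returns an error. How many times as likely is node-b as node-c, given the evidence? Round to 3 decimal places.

1.200

Since the prior is uniform, the posterior is proportional to the likelihood:
  node-b: 0.036
  node-a: 0.04
  node-f: 0.048
  node-c: 0.03
  node-d: 0.092
  node-e: 0.088
Total = 0.334.
The ratio is 0.036 / 0.03 (the normalizer cancels) = 1.200.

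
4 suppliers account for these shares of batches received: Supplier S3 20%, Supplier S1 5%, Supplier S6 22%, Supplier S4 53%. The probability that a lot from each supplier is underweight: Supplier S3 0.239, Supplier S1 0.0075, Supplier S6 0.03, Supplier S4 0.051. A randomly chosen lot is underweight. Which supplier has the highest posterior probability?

Supplier S3

Compute prior × likelihood for every hypothesis:
  Supplier S3: 0.2 × 0.239 = 0.0478
  Supplier S1: 0.05 × 0.0075 = 0.000375
  Supplier S6: 0.22 × 0.03 = 0.0066
  Supplier S4: 0.53 × 0.051 = 0.02703
Sum = 0.081805.
Largest term belongs to Supplier S3, so Supplier S3 is most probable.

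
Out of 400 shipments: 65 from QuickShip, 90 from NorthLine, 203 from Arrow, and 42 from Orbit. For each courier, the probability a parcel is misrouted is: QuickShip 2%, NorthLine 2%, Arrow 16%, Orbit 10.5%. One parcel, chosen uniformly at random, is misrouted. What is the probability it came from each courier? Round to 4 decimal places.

QuickShip 0.0325, NorthLine 0.0450, Arrow 0.8122, Orbit 0.1103

Compute prior × likelihood for every hypothesis:
  QuickShip: 0.1625 × 0.02 = 0.00325
  NorthLine: 0.225 × 0.02 = 0.0045
  Arrow: 0.5075 × 0.16 = 0.0812
  Orbit: 0.105 × 0.105 = 0.011025
Sum = 0.099975.
P(QuickShip | misrouted) = 0.00325/0.099975 ≈ 0.0325
P(NorthLine | misrouted) = 0.0045/0.099975 ≈ 0.0450
P(Arrow | misrouted) = 0.0812/0.099975 ≈ 0.8122
P(Orbit | misrouted) = 0.011025/0.099975 ≈ 0.1103
(Check: 0.0325+0.0450+0.8122+0.1103 = 1.0000.)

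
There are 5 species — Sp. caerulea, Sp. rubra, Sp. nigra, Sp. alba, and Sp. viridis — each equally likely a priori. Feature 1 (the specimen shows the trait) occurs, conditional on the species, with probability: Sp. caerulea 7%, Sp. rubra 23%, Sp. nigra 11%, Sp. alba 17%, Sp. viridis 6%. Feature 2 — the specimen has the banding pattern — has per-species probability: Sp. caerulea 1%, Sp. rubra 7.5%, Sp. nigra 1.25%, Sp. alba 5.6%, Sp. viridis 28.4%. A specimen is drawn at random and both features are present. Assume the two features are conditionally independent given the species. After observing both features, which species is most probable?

With a uniform prior (1/5 each), posterior ∝ likelihood:
  Sp. caerulea: 0.07 × 0.01 = 0.0007
  Sp. rubra: 0.23 × 0.075 = 0.01725
  Sp. nigra: 0.11 × 0.0125 = 0.001375
  Sp. alba: 0.17 × 0.056 = 0.00952
  Sp. viridis: 0.06 × 0.284 = 0.01704
Total = 0.045885.
Largest term belongs to Sp. rubra, so Sp. rubra is most probable.

Sp. rubra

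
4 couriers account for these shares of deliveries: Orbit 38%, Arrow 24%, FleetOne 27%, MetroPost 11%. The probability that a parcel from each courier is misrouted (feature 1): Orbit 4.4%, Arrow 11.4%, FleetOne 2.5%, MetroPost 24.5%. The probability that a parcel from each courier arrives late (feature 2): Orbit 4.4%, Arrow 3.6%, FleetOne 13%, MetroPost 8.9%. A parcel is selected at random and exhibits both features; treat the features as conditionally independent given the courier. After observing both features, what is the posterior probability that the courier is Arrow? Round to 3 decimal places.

0.197

Unnormalized posteriors (prior × likelihood):
  Orbit: 0.38 × 0.044 × 0.044 = 0.00073568
  Arrow: 0.24 × 0.114 × 0.036 = 0.00098496
  FleetOne: 0.27 × 0.025 × 0.13 = 0.0008775
  MetroPost: 0.11 × 0.245 × 0.089 = 0.00239855
Sum = 0.00499669.
P(Arrow | evidence) = 0.00098496 / 0.00499669 ≈ 0.197.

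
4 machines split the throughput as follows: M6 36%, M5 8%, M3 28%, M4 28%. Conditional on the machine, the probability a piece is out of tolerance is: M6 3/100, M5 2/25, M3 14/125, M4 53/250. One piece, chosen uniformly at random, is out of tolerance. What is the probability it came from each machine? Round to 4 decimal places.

M6 0.1001, M5 0.0593, M3 0.2906, M4 0.5500

By Bayes' rule, posterior ∝ prior × likelihood:
  M6: 0.36 × 0.03 = 0.0108
  M5: 0.08 × 0.08 = 0.0064
  M3: 0.28 × 0.112 = 0.03136
  M4: 0.28 × 0.212 = 0.05936
Total = 0.10792.
P(M6 | oversize) = 0.0108/0.10792 ≈ 0.1001
P(M5 | oversize) = 0.0064/0.10792 ≈ 0.0593
P(M3 | oversize) = 0.03136/0.10792 ≈ 0.2906
P(M4 | oversize) = 0.05936/0.10792 ≈ 0.5500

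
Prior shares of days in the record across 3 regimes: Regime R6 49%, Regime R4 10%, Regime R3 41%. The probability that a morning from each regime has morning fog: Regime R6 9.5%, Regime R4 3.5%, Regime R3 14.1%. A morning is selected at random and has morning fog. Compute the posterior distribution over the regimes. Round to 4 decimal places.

Regime R6 0.4316, Regime R4 0.0324, Regime R3 0.5360

Unnormalized posteriors (prior × likelihood):
  Regime R6: 0.49 × 0.095 = 0.04655
  Regime R4: 0.1 × 0.035 = 0.0035
  Regime R3: 0.41 × 0.141 = 0.05781
Normalizing constant = 0.10786.
P(Regime R6 | fog) = 0.04655/0.10786 ≈ 0.4316
P(Regime R4 | fog) = 0.0035/0.10786 ≈ 0.0324
P(Regime R3 | fog) = 0.05781/0.10786 ≈ 0.5360
(Check: 0.4316+0.0324+0.5360 = 1.0000.)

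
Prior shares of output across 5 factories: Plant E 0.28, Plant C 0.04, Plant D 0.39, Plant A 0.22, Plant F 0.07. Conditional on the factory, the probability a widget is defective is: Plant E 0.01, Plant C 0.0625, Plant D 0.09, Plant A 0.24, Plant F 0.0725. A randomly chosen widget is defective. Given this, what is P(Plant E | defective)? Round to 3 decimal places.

Unnormalized posteriors (prior × likelihood):
  Plant E: 0.28 × 0.01 = 0.0028
  Plant C: 0.04 × 0.0625 = 0.0025
  Plant D: 0.39 × 0.09 = 0.0351
  Plant A: 0.22 × 0.24 = 0.0528
  Plant F: 0.07 × 0.0725 = 0.005075
Normalizing constant = 0.098275.
P(Plant E | evidence) = 0.0028 / 0.098275 ≈ 0.028.

0.028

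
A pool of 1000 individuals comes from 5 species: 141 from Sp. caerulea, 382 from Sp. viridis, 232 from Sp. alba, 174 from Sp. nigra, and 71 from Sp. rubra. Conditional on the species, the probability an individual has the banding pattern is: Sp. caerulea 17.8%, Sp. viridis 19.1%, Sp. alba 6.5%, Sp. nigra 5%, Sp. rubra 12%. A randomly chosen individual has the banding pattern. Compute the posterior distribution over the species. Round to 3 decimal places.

Sp. caerulea 0.193, Sp. viridis 0.560, Sp. alba 0.116, Sp. nigra 0.067, Sp. rubra 0.065

By Bayes' rule, posterior ∝ prior × likelihood:
  Sp. caerulea: 0.141 × 0.178 = 0.025098
  Sp. viridis: 0.382 × 0.191 = 0.072962
  Sp. alba: 0.232 × 0.065 = 0.01508
  Sp. nigra: 0.174 × 0.05 = 0.0087
  Sp. rubra: 0.071 × 0.12 = 0.00852
Normalizing constant = 0.13036.
P(Sp. caerulea | banded) = 0.025098/0.13036 ≈ 0.193
P(Sp. viridis | banded) = 0.072962/0.13036 ≈ 0.560
P(Sp. alba | banded) = 0.01508/0.13036 ≈ 0.116
P(Sp. nigra | banded) = 0.0087/0.13036 ≈ 0.067
P(Sp. rubra | banded) = 0.00852/0.13036 ≈ 0.065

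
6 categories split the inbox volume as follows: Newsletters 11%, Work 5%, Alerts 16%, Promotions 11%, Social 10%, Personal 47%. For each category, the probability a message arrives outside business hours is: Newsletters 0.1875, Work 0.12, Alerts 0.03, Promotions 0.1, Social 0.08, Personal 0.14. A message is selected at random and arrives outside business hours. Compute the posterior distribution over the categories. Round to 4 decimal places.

By Bayes' rule, posterior ∝ prior × likelihood:
  Newsletters: 0.11 × 0.1875 = 0.020625
  Work: 0.05 × 0.12 = 0.006
  Alerts: 0.16 × 0.03 = 0.0048
  Promotions: 0.11 × 0.1 = 0.011
  Social: 0.1 × 0.08 = 0.008
  Personal: 0.47 × 0.14 = 0.0658
Normalizing constant = 0.116225.
P(Newsletters | off-hours) = 0.020625/0.116225 ≈ 0.1775
P(Work | off-hours) = 0.006/0.116225 ≈ 0.0516
P(Alerts | off-hours) = 0.0048/0.116225 ≈ 0.0413
P(Promotions | off-hours) = 0.011/0.116225 ≈ 0.0946
P(Social | off-hours) = 0.008/0.116225 ≈ 0.0688
P(Personal | off-hours) = 0.0658/0.116225 ≈ 0.5661

Newsletters 0.1775, Work 0.0516, Alerts 0.0413, Promotions 0.0946, Social 0.0688, Personal 0.5661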